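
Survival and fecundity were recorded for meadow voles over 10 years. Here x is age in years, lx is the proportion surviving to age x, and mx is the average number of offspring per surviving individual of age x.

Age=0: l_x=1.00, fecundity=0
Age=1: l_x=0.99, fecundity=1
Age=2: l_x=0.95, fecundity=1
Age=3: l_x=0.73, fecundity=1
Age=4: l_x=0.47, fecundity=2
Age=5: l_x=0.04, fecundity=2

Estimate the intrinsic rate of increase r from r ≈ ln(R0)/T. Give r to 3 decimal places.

0.521

R0 = Σ lx·mx = 0 + 0.99 + 0.95 + 0.73 + 0.94 + 0.08 = 3.69
Σ x·lx·mx = 9.24; T = 9.24/3.69 = 2.50407…
r ≈ ln(R0)/T = ln(3.69)/2.50407… = 0.5214… → 0.521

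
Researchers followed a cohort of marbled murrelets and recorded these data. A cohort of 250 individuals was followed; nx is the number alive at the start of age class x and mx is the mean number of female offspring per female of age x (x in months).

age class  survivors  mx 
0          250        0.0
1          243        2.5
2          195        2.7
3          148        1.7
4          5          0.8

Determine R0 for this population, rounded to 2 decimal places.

5.56

lx = nx/n0 = nx/250: 1, 0.972, 0.78, 0.592, 0.02
lx·mx by age: 0, 2.43, 2.106, 1.0064, 0.016
R0 = Σ lx·mx = 5.5584 → 5.56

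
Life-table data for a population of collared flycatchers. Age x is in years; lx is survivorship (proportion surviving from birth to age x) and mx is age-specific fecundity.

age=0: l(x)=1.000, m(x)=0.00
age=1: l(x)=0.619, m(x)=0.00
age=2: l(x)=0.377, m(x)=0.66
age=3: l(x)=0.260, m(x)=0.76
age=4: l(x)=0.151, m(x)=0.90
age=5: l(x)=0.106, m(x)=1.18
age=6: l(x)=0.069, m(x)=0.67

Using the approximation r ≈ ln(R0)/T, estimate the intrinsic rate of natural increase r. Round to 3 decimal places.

R0 = Σ lx·mx = 0 + 0 + 0.24882 + 0.1976 + 0.1359 + 0.12508 + 0.04623 = 0.75363
Σ x·lx·mx = 2.53682; T = 2.53682/0.75363 = 3.36613…
r ≈ ln(R0)/T = ln(0.75363)/3.36613… = -0.08403… → -0.084

-0.084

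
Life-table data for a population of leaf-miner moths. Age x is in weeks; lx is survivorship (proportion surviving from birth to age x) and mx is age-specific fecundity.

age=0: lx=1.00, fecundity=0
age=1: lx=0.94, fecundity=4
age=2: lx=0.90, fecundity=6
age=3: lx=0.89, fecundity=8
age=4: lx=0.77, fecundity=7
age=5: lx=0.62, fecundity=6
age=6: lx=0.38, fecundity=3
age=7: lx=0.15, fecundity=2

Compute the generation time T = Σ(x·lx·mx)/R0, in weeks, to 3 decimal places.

lx·mx: 0, 3.76, 5.4, 7.12, 5.39, 3.72, 1.14, 0.3 → R0 = 26.83
x·lx·mx: 0, 3.76, 10.8, 21.36, 21.56, 18.6, 6.84, 2.1 → Σ = 85.02
T = 85.02 / 26.83 = 3.168841… → 3.169

3.169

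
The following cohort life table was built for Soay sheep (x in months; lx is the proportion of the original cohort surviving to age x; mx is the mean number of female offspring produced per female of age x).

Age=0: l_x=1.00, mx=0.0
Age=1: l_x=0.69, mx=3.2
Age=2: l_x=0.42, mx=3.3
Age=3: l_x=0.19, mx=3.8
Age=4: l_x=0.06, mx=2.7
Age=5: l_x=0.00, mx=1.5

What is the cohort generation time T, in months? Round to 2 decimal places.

1.74

lx·mx: 0, 2.208, 1.386, 0.722, 0.162, 0 → R0 = 4.478
x·lx·mx: 0, 2.208, 2.772, 2.166, 0.648, 0 → Σ = 7.794
T = 7.794 / 4.478 = 1.740509… → 1.74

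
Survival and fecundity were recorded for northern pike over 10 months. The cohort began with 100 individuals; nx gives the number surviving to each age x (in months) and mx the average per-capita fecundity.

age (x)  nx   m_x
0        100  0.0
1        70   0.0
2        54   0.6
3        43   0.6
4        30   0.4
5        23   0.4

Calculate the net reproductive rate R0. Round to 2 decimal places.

0.79

lx = nx/n0 = nx/100: 1, 0.7, 0.54, 0.43, 0.3, 0.23
lx·mx by age: 0, 0, 0.324, 0.258, 0.12, 0.092
R0 = Σ lx·mx = 0.794 → 0.79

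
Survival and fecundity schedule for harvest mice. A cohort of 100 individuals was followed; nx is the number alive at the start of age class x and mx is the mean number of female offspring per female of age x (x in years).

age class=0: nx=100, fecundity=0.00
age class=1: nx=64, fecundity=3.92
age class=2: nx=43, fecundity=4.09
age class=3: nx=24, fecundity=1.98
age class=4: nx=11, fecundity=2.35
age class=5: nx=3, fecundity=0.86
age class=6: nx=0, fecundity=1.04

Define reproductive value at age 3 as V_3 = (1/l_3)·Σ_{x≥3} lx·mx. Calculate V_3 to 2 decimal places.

lx = nx/n0 = nx/100: 1, 0.64, 0.43, 0.24, 0.11, 0.03, 0
lx·mx for x ≥ 3: 0.4752, 0.2585, 0.0258, 0 → sum = 0.7595
V_3 = 0.7595 / l_3 = 0.7595 / 0.24 = 3.164583… → 3.16

3.16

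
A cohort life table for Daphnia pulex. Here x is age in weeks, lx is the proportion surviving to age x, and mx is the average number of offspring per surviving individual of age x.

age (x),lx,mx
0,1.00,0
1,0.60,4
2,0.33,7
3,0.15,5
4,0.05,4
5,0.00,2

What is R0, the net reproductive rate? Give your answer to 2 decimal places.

lx·mx by age: 0, 2.4, 2.31, 0.75, 0.2, 0
R0 = Σ lx·mx = 5.66 → 5.66

5.66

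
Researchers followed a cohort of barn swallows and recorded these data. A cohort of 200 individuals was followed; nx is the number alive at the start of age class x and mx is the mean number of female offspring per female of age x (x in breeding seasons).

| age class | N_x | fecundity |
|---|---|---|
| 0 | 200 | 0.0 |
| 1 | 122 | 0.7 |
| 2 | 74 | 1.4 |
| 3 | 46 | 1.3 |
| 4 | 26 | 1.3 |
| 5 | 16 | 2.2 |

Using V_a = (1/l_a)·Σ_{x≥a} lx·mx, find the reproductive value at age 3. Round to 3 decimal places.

lx = nx/n0 = nx/200: 1, 0.61, 0.37, 0.23, 0.13, 0.08
lx·mx for x ≥ 3: 0.299, 0.169, 0.176 → sum = 0.644
V_3 = 0.644 / l_3 = 0.644 / 0.23 = 2.8 → 2.800

2.800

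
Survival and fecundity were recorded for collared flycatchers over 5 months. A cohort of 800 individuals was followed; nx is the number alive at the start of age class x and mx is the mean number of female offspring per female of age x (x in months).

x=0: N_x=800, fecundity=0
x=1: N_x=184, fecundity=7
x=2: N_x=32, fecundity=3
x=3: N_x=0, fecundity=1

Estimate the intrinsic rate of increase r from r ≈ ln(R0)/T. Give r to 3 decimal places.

0.513

lx = nx/n0 = nx/800: 1, 0.23, 0.04, 0
R0 = Σ lx·mx = 0 + 1.61 + 0.12 + 0 = 1.73
Σ x·lx·mx = 1.85; T = 1.85/1.73 = 1.06936…
r ≈ ln(R0)/T = ln(1.73)/1.06936… = 0.51257… → 0.513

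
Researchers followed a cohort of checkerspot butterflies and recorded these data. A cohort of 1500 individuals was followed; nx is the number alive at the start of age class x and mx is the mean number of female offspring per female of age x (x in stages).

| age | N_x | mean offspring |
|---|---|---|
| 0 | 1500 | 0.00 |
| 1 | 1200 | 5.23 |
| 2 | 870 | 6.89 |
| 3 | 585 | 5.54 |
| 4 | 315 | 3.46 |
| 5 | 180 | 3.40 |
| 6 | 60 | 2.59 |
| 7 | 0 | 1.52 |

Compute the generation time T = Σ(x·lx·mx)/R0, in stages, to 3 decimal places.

lx = nx/n0 = nx/1500: 1, 0.8, 0.58, 0.39, 0.21, 0.12, 0.04, 0
lx·mx: 0, 4.184, 3.9962, 2.1606, 0.7266, 0.408, 0.1036, 0 → R0 = 11.579
x·lx·mx: 0, 4.184, 7.9924, 6.4818, 2.9064, 2.04, 0.6216, 0 → Σ = 24.2262
T = 24.2262 / 11.579 = 2.092253… → 2.092

2.092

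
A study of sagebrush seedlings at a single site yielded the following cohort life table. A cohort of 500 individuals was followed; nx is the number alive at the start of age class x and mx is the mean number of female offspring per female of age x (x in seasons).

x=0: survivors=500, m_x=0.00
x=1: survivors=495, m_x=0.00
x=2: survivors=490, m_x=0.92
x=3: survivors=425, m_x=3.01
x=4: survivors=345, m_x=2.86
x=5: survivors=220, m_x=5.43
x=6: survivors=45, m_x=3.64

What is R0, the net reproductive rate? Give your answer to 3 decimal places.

lx = nx/n0 = nx/500: 1, 0.99, 0.98, 0.85, 0.69, 0.44, 0.09
lx·mx by age: 0, 0, 0.9016, 2.5585, 1.9734, 2.3892, 0.3276
R0 = Σ lx·mx = 8.1503 → 8.150

8.150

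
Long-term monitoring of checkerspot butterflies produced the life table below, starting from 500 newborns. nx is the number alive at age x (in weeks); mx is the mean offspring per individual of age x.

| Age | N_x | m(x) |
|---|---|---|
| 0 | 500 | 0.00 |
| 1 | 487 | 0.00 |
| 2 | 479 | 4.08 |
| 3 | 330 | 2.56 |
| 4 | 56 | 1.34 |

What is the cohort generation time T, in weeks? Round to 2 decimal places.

2.35

lx = nx/n0 = nx/500: 1, 0.974, 0.958, 0.66, 0.112
lx·mx: 0, 0, 3.90864, 1.6896, 0.15008 → R0 = 5.74832
x·lx·mx: 0, 0, 7.81728, 5.0688, 0.60032 → Σ = 13.4864
T = 13.4864 / 5.74832 = 2.346146… → 2.35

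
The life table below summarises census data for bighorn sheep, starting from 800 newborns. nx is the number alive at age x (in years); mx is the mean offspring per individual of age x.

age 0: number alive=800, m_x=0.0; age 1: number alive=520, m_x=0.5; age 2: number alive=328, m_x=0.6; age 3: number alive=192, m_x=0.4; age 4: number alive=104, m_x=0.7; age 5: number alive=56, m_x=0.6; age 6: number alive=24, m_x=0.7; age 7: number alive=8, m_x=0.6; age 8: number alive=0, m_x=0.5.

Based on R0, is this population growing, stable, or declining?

lx = nx/n0 = nx/800: 1, 0.65, 0.41, 0.24, 0.13, 0.07, 0.03, 0.01, 0
R0 = Σ lx·mx = 0 + 0.325 + 0.246 + 0.096 + 0.091 + 0.042 + 0.021 + 0.006 + 0 = 0.827
R0 < 1, so the population is declining.

declining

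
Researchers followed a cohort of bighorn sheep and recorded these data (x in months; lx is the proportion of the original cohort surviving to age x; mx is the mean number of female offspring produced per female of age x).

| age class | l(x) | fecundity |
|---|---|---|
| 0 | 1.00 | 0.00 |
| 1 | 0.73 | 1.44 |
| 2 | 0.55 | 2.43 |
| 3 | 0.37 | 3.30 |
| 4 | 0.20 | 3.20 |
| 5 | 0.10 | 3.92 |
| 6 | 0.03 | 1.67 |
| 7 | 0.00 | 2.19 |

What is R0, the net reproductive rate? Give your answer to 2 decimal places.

lx·mx by age: 0, 1.0512, 1.3365, 1.221, 0.64, 0.392, 0.0501, 0
R0 = Σ lx·mx = 4.6908 → 4.69

4.69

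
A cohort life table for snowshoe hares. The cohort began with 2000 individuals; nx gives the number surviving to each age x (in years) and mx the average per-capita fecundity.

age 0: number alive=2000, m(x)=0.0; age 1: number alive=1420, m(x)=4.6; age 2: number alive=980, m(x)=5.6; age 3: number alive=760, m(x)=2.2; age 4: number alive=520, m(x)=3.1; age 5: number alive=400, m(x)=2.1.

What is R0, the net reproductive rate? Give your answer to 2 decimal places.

lx = nx/n0 = nx/2000: 1, 0.71, 0.49, 0.38, 0.26, 0.2
lx·mx by age: 0, 3.266, 2.744, 0.836, 0.806, 0.42
R0 = Σ lx·mx = 8.072 → 8.07

8.07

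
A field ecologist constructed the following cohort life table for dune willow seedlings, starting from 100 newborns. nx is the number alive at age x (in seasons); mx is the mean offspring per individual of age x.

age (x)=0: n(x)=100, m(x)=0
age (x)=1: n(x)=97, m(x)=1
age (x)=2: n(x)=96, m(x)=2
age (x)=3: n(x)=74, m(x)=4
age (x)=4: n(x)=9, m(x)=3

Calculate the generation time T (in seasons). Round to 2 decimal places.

2.41

lx = nx/n0 = nx/100: 1, 0.97, 0.96, 0.74, 0.09
lx·mx: 0, 0.97, 1.92, 2.96, 0.27 → R0 = 6.12
x·lx·mx: 0, 0.97, 3.84, 8.88, 1.08 → Σ = 14.77
T = 14.77 / 6.12 = 2.413399… → 2.41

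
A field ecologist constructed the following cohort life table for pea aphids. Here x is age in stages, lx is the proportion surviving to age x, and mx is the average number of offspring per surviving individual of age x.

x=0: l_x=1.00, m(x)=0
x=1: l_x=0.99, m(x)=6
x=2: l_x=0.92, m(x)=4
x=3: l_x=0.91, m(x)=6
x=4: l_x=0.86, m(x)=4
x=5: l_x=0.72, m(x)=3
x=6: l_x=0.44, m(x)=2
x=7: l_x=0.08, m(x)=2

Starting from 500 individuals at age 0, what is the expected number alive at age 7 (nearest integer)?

40

Expected survivors = N0 · l_7 = 500 × 0.08 = 40 → 40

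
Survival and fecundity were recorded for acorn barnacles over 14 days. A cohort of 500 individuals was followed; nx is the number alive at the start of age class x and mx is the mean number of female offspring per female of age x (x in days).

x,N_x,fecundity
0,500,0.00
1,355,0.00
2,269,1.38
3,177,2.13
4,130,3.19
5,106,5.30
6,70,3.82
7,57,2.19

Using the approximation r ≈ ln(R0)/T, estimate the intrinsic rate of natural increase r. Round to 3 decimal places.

0.346

lx = nx/n0 = nx/500: 1, 0.71, 0.538, 0.354, 0.26, 0.212, 0.14, 0.114
R0 = Σ lx·mx = 0 + 0 + 0.74244 + 0.75402 + 0.8294 + 1.1236 + 0.5348 + 0.24966 = 4.23392
Σ x·lx·mx = 17.63896; T = 17.63896/4.23392 = 4.16611…
r ≈ ln(R0)/T = ln(4.23392)/4.16611… = 0.3464… → 0.346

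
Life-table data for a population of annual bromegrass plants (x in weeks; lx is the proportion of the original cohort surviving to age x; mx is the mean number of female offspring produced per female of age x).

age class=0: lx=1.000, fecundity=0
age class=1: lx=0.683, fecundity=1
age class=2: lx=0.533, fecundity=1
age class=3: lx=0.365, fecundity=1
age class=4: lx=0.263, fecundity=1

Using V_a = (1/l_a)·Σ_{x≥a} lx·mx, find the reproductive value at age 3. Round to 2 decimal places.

1.72

lx·mx for x ≥ 3: 0.365, 0.263 → sum = 0.628
V_3 = 0.628 / l_3 = 0.628 / 0.365 = 1.720548… → 1.72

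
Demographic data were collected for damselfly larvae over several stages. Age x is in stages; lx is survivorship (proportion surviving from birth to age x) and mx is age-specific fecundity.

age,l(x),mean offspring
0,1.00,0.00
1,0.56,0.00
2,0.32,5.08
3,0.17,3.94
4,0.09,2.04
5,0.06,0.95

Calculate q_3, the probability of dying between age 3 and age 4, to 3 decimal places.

q_3 = (l_3 − l_4) / l_3 = (0.17 − 0.09) / 0.17
     = 0.08 / 0.17 = 0.470588… → 0.471

0.471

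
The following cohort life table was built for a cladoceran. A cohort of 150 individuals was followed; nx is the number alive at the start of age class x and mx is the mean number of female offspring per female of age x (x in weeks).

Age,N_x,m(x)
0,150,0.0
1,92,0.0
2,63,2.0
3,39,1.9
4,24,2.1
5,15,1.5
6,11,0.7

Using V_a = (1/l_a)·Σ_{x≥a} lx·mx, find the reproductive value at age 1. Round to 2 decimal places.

lx = nx/n0 = nx/150: 1, 0.61333…, 0.42, 0.26, 0.16, 0.1, 0.07333…
lx·mx for x ≥ 1: 0, 0.84, 0.494, 0.336, 0.15, 0.051333… → sum = 1.871333…
V_1 = 1.871333… / l_1 = 1.871333… / 0.613333… = 3.051087… → 3.05

3.05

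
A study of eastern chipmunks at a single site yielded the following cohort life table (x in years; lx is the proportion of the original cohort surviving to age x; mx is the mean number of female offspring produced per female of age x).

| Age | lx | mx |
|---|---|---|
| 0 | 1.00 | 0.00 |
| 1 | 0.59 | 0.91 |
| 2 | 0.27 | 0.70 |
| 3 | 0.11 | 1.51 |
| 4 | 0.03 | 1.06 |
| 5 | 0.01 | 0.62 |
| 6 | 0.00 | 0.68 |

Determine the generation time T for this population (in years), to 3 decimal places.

lx·mx: 0, 0.5369, 0.189, 0.1661, 0.0318, 0.0062, 0 → R0 = 0.93
x·lx·mx: 0, 0.5369, 0.378, 0.4983, 0.1272, 0.031, 0 → Σ = 1.5714
T = 1.5714 / 0.93 = 1.689677… → 1.690

1.690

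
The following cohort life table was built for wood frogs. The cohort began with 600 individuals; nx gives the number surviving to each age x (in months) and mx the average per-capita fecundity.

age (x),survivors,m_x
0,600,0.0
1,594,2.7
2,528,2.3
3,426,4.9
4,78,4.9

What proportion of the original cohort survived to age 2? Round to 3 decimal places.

0.880

l_2 = n_2/n_0 = 528/600 = 0.88 → 0.880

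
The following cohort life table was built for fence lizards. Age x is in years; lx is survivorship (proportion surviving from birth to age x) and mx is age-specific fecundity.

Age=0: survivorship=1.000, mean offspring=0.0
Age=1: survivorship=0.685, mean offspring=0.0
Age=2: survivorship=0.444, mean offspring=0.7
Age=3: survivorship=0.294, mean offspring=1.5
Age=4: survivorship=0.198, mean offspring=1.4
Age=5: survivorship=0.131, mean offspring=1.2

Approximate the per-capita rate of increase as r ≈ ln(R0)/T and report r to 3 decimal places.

R0 = Σ lx·mx = 0 + 0 + 0.3108 + 0.441 + 0.2772 + 0.1572 = 1.1862
Σ x·lx·mx = 3.8394; T = 3.8394/1.1862 = 3.23672…
r ≈ ln(R0)/T = ln(1.1862)/3.23672… = 0.05276… → 0.053

0.053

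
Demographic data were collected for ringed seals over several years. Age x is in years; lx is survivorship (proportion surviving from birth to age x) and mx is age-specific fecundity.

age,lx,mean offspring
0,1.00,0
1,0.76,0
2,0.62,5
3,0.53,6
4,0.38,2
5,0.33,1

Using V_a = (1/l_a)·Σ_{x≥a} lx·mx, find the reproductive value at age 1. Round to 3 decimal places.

9.697

lx·mx for x ≥ 1: 0, 3.1, 3.18, 0.76, 0.33 → sum = 7.37
V_1 = 7.37 / l_1 = 7.37 / 0.76 = 9.697368… → 9.697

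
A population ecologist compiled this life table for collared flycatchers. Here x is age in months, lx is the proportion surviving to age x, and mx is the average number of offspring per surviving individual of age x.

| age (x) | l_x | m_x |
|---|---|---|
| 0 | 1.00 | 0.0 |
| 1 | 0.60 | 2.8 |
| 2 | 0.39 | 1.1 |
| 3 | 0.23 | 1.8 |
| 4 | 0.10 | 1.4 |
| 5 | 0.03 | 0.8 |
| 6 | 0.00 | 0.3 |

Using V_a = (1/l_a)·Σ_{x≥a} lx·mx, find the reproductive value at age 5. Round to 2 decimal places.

0.80

lx·mx for x ≥ 5: 0.024, 0 → sum = 0.024
V_5 = 0.024 / l_5 = 0.024 / 0.03 = 0.8 → 0.80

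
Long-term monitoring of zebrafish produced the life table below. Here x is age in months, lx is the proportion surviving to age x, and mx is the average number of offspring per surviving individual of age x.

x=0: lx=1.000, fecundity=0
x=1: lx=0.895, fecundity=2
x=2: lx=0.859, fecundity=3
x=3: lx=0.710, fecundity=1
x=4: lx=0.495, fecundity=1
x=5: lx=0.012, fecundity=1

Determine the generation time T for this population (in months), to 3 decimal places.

1.990

lx·mx: 0, 1.79, 2.577, 0.71, 0.495, 0.012 → R0 = 5.584
x·lx·mx: 0, 1.79, 5.154, 2.13, 1.98, 0.06 → Σ = 11.114
T = 11.114 / 5.584 = 1.99033… → 1.990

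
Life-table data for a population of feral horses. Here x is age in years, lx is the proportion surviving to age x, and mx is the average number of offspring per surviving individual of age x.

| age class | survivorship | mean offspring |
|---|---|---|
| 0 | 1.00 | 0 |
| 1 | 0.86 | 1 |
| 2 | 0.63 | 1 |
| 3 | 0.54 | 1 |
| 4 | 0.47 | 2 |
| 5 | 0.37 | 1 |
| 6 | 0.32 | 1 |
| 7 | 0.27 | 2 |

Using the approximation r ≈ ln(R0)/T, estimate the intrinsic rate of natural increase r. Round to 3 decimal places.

0.400

R0 = Σ lx·mx = 0 + 0.86 + 0.63 + 0.54 + 0.94 + 0.37 + 0.32 + 0.54 = 4.2
Σ x·lx·mx = 15.05; T = 15.05/4.2 = 3.58333…
r ≈ ln(R0)/T = ln(4.2)/3.58333… = 0.40049… → 0.400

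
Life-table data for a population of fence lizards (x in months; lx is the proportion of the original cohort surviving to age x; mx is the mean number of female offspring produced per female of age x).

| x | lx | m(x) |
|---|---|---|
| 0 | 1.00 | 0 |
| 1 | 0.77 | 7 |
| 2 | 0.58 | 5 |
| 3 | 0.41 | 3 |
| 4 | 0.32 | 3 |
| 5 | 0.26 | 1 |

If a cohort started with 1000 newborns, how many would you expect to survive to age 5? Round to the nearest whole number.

260

Expected survivors = N0 · l_5 = 1000 × 0.26 = 260 → 260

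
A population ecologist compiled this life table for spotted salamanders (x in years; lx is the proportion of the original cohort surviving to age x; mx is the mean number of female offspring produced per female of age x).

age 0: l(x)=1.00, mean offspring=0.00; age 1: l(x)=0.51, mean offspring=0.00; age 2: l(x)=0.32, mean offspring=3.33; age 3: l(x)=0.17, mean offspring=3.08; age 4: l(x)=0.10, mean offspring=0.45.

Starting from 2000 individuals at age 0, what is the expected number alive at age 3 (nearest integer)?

Expected survivors = N0 · l_3 = 2000 × 0.17 = 340 → 340

340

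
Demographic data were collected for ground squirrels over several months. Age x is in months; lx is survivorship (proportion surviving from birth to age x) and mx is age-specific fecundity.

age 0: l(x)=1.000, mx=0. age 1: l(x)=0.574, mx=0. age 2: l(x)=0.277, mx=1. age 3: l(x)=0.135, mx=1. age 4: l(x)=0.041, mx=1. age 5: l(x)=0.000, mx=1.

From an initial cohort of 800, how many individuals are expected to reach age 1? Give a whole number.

Expected survivors = N0 · l_1 = 800 × 0.574 = 459.2 → 459

459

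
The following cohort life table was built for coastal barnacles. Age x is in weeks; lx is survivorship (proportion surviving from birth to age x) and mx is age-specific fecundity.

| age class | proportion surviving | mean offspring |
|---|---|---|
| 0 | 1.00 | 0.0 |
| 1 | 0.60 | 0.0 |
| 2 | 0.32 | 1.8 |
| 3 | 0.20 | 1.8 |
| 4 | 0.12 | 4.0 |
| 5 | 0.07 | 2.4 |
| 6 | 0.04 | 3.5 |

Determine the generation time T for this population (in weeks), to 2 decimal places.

lx·mx: 0, 0, 0.576, 0.36, 0.48, 0.168, 0.14 → R0 = 1.724
x·lx·mx: 0, 0, 1.152, 1.08, 1.92, 0.84, 0.84 → Σ = 5.832
T = 5.832 / 1.724 = 3.382831… → 3.38

3.38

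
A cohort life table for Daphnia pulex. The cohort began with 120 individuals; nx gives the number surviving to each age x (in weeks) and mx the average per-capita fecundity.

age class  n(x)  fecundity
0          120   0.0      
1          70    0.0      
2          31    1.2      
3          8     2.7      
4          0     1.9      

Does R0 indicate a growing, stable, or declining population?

lx = nx/n0 = nx/120: 1, 0.58333…, 0.25833…, 0.06667…, 0
R0 = Σ lx·mx = 0 + 0 + 0.31… + 0.18… + 0 = 0.49…
R0 < 1, so the population is declining.

declining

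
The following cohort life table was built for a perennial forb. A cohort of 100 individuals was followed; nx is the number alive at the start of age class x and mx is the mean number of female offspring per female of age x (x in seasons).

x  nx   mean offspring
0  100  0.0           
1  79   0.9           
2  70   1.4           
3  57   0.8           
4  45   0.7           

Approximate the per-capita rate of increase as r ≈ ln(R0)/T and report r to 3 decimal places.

lx = nx/n0 = nx/100: 1, 0.79, 0.7, 0.57, 0.45
R0 = Σ lx·mx = 0 + 0.711 + 0.98 + 0.456 + 0.315 = 2.462
Σ x·lx·mx = 5.299; T = 5.299/2.462 = 2.15232…
r ≈ ln(R0)/T = ln(2.462)/2.15232… = 0.41861… → 0.419

0.419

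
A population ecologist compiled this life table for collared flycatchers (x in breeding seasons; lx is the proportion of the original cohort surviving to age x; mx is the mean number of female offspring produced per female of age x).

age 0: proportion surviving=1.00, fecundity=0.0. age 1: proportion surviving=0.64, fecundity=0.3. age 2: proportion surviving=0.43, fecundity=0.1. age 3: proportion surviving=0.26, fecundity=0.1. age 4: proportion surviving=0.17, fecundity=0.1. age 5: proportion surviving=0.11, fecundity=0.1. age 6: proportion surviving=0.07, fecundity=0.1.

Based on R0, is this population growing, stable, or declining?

R0 = Σ lx·mx = 0 + 0.192 + 0.043 + 0.026 + 0.017 + 0.011 + 0.007 = 0.296
R0 < 1, so the population is declining.

declining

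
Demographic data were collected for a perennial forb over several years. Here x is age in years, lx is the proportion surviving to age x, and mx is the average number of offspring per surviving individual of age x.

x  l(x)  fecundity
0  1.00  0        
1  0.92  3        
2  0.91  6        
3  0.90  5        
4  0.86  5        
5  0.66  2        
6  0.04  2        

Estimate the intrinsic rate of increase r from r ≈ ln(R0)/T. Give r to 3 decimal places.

1.043

R0 = Σ lx·mx = 0 + 2.76 + 5.46 + 4.5 + 4.3 + 1.32 + 0.08 = 18.42
Σ x·lx·mx = 51.46; T = 51.46/18.42 = 2.7937…
r ≈ ln(R0)/T = ln(18.42)/2.7937… = 1.04286… → 1.043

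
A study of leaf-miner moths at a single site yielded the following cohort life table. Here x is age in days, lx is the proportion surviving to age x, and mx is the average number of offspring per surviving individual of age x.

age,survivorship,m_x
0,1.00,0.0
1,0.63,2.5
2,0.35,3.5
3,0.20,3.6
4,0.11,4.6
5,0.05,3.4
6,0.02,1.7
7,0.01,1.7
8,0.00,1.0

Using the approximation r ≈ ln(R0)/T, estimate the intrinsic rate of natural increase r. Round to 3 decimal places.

R0 = Σ lx·mx = 0 + 1.575 + 1.225 + 0.72 + 0.506 + 0.17 + 0.034 + 0.017 + 0 = 4.247
Σ x·lx·mx = 9.382; T = 9.382/4.247 = 2.20909…
r ≈ ln(R0)/T = ln(4.247)/2.20909… = 0.65466… → 0.655

0.655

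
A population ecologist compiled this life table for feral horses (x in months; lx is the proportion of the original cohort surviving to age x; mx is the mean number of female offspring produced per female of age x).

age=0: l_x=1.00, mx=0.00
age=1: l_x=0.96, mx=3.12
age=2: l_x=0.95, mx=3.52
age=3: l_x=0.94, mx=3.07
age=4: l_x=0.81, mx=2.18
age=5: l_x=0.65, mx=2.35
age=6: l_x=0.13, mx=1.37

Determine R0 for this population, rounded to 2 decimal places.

12.70

lx·mx by age: 0, 2.9952, 3.344, 2.8858, 1.7658, 1.5275, 0.1781
R0 = Σ lx·mx = 12.6964 → 12.70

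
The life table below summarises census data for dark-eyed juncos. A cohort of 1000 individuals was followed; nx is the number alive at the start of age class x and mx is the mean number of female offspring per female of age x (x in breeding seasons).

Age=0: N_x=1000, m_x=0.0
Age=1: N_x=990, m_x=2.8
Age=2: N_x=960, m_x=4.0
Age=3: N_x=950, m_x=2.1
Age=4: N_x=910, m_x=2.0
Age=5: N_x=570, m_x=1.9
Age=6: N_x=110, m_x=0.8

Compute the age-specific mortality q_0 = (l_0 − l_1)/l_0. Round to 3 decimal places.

0.010

lx = nx/n0 = nx/1000: 1, 0.99, 0.96, 0.95, 0.91, 0.57, 0.11
q_0 = (l_0 − l_1) / l_0 = (1 − 0.99) / 1
     = 0.01 / 1 = 0.01 → 0.010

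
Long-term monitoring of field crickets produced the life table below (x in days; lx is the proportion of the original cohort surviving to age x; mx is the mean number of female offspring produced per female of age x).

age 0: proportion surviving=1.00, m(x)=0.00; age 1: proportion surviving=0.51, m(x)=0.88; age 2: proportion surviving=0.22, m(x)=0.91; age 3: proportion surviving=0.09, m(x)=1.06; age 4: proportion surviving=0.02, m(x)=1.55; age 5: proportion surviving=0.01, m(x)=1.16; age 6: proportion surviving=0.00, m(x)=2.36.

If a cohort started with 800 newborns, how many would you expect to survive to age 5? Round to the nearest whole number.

Expected survivors = N0 · l_5 = 800 × 0.01 = 8 → 8

8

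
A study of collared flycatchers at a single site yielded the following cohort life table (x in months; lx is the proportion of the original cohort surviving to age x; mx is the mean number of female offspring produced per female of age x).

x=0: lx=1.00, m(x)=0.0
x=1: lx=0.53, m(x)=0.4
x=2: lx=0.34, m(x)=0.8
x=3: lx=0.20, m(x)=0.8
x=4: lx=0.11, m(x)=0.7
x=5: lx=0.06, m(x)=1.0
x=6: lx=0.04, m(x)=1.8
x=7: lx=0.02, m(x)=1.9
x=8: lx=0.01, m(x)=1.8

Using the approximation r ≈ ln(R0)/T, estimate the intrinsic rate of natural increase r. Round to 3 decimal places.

-0.032

R0 = Σ lx·mx = 0 + 0.212 + 0.272 + 0.16 + 0.077 + 0.06 + 0.072 + 0.038 + 0.018 = 0.909
Σ x·lx·mx = 2.686; T = 2.686/0.909 = 2.9549…
r ≈ ln(R0)/T = ln(0.909)/2.9549… = -0.03229… → -0.032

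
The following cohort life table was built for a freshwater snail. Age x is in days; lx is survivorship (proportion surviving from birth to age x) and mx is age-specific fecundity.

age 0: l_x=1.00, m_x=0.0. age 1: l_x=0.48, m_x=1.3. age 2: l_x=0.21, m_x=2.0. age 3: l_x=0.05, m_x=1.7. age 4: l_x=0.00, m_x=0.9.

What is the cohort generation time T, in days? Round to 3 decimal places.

1.523

lx·mx: 0, 0.624, 0.42, 0.085, 0 → R0 = 1.129
x·lx·mx: 0, 0.624, 0.84, 0.255, 0 → Σ = 1.719
T = 1.719 / 1.129 = 1.522586… → 1.523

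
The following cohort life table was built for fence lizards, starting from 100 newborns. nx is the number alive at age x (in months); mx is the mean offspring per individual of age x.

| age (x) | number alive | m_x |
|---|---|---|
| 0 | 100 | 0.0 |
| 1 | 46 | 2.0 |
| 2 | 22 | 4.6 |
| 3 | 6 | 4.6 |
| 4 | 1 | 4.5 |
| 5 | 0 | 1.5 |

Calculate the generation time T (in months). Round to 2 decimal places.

lx = nx/n0 = nx/100: 1, 0.46, 0.22, 0.06, 0.01, 0
lx·mx: 0, 0.92, 1.012, 0.276, 0.045, 0 → R0 = 2.253
x·lx·mx: 0, 0.92, 2.024, 0.828, 0.18, 0 → Σ = 3.952
T = 3.952 / 2.253 = 1.754106… → 1.75

1.75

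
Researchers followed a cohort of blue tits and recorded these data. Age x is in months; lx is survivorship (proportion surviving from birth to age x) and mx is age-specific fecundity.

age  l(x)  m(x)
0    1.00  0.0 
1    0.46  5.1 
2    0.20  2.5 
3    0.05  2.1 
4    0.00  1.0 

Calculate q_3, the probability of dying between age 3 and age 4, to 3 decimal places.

1.000

q_3 = (l_3 − l_4) / l_3 = (0.05 − 0) / 0.05
     = 0.05 / 0.05 = 1 → 1.000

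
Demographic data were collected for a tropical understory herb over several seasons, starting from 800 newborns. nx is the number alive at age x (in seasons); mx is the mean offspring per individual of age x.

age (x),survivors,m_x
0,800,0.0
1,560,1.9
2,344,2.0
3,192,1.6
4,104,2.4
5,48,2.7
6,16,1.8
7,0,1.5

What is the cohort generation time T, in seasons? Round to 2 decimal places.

2.10

lx = nx/n0 = nx/800: 1, 0.7, 0.43, 0.24, 0.13, 0.06, 0.02, 0
lx·mx: 0, 1.33, 0.86, 0.384, 0.312, 0.162, 0.036, 0 → R0 = 3.084
x·lx·mx: 0, 1.33, 1.72, 1.152, 1.248, 0.81, 0.216, 0 → Σ = 6.476
T = 6.476 / 3.084 = 2.09987… → 2.10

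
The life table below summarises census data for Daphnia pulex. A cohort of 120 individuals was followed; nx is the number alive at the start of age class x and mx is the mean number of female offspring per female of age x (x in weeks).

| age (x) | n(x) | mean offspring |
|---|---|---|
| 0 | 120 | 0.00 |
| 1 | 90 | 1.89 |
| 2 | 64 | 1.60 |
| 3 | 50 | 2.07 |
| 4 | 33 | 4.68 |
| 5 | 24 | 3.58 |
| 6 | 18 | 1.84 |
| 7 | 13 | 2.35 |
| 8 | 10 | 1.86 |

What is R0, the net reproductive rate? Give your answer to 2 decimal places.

5.82

lx = nx/n0 = nx/120: 1, 0.75, 0.53333…, 0.41667…, 0.275, 0.2, 0.15, 0.10833…, 0.08333…
lx·mx by age: 0, 1.4175, 0.853333…, 0.8625…, 1.287, 0.716, 0.276, 0.254583…, 0.155…
R0 = Σ lx·mx = 5.821917… → 5.82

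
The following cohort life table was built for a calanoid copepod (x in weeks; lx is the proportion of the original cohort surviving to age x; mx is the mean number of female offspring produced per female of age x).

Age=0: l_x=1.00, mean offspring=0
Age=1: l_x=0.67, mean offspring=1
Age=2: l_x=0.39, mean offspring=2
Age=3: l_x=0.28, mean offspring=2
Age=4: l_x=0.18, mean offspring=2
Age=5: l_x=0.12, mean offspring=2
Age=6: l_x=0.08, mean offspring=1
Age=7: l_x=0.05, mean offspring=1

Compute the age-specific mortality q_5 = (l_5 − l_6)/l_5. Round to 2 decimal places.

0.33

q_5 = (l_5 − l_6) / l_5 = (0.12 − 0.08) / 0.12
     = 0.04 / 0.12 = 0.333333… → 0.33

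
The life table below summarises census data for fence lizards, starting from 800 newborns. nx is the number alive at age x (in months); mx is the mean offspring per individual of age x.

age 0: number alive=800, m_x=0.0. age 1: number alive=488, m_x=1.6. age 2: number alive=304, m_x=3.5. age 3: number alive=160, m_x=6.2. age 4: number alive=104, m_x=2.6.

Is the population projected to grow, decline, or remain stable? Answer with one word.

lx = nx/n0 = nx/800: 1, 0.61, 0.38, 0.2, 0.13
R0 = Σ lx·mx = 0 + 0.976 + 1.33 + 1.24 + 0.338 = 3.884
R0 > 1, so the population is growing.

growing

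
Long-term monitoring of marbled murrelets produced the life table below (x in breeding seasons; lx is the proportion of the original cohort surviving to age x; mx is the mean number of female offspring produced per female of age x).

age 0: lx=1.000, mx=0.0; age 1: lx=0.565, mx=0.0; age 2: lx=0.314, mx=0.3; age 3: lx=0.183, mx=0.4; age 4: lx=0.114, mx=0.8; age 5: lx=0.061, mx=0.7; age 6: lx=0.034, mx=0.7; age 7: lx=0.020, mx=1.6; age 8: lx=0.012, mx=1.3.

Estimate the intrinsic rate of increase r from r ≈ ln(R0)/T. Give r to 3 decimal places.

-0.249

R0 = Σ lx·mx = 0 + 0 + 0.0942 + 0.0732 + 0.0912 + 0.0427 + 0.0238 + 0.032 + 0.0156 = 0.3727
Σ x·lx·mx = 1.4779; T = 1.4779/0.3727 = 3.96539…
r ≈ ln(R0)/T = ln(0.3727)/3.96539… = -0.2489… → -0.249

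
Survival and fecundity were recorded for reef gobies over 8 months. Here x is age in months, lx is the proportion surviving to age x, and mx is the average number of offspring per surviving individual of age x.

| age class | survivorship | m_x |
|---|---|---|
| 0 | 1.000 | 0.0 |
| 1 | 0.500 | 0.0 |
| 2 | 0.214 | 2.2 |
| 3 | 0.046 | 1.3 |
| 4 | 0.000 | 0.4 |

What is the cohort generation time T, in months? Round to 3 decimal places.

lx·mx: 0, 0, 0.4708, 0.0598, 0 → R0 = 0.5306
x·lx·mx: 0, 0, 0.9416, 0.1794, 0 → Σ = 1.121
T = 1.121 / 0.5306 = 2.112703… → 2.113

2.113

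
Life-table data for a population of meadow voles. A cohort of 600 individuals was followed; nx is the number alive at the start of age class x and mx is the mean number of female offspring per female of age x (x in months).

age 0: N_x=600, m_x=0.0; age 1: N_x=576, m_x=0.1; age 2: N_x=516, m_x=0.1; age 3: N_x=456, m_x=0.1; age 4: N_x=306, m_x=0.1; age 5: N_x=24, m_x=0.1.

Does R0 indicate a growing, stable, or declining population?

declining

lx = nx/n0 = nx/600: 1, 0.96, 0.86, 0.76, 0.51, 0.04
R0 = Σ lx·mx = 0 + 0.096 + 0.086 + 0.076 + 0.051 + 0.004 = 0.313
R0 < 1, so the population is declining.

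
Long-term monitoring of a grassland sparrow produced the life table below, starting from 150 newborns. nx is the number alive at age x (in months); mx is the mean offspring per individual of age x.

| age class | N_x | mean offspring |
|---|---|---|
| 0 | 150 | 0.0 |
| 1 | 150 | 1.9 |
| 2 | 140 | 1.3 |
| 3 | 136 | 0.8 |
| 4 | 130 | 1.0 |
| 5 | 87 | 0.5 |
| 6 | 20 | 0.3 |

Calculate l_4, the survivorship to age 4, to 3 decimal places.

l_4 = n_4/n_0 = 130/150 = 0.866667… → 0.867

0.867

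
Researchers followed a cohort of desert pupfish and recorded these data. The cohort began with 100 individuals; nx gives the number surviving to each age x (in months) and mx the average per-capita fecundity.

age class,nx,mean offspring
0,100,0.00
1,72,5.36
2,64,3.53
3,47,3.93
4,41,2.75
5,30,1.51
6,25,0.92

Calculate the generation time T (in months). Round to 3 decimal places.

lx = nx/n0 = nx/100: 1, 0.72, 0.64, 0.47, 0.41, 0.3, 0.25
lx·mx: 0, 3.8592, 2.2592, 1.8471, 1.1275, 0.453, 0.23 → R0 = 9.776
x·lx·mx: 0, 3.8592, 4.5184, 5.5413, 4.51, 2.265, 1.38 → Σ = 22.0739
T = 22.0739 / 9.776 = 2.257968… → 2.258

2.258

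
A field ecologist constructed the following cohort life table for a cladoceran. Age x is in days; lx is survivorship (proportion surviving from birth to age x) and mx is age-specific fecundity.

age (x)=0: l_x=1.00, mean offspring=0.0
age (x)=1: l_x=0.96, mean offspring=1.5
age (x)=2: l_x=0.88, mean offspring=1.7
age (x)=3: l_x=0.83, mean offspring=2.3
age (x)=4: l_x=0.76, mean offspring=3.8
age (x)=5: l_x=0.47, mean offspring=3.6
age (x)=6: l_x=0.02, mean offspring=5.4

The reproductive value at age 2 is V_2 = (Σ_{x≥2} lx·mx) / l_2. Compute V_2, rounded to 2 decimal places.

lx·mx for x ≥ 2: 1.496, 1.909, 2.888, 1.692, 0.108 → sum = 8.093
V_2 = 8.093 / l_2 = 8.093 / 0.88 = 9.196591… → 9.20

9.20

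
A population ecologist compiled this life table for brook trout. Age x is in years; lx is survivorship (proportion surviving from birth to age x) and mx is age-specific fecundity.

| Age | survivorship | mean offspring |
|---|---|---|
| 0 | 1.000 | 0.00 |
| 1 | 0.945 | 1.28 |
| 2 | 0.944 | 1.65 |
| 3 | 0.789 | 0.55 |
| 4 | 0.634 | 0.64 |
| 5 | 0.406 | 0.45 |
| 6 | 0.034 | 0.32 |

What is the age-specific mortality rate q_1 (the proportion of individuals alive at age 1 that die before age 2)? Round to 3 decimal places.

0.001

q_1 = (l_1 − l_2) / l_1 = (0.945 − 0.944) / 0.945
     = 0.001 / 0.945 = 0.001058… → 0.001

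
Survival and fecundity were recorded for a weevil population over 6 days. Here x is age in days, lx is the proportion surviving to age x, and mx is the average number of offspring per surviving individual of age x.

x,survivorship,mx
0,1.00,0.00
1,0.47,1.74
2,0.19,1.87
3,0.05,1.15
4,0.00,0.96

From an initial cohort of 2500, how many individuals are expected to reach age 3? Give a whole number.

Expected survivors = N0 · l_3 = 2500 × 0.05 = 125 → 125

125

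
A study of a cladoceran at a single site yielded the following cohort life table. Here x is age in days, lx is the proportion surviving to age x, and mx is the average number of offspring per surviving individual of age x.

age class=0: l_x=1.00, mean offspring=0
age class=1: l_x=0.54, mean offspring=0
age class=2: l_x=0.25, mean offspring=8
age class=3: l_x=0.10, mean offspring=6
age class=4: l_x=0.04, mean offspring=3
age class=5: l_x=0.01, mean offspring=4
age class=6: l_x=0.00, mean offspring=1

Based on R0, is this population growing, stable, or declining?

R0 = Σ lx·mx = 0 + 0 + 2 + 0.6 + 0.12 + 0.04 + 0 = 2.76
R0 > 1, so the population is growing.

growing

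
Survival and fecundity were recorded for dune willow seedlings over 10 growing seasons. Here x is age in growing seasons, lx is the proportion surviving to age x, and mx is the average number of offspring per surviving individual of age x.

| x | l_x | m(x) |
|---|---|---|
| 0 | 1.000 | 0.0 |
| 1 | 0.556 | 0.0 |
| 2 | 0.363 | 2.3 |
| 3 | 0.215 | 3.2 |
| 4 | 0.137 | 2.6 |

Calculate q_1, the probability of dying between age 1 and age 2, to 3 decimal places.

0.347

q_1 = (l_1 − l_2) / l_1 = (0.556 − 0.363) / 0.556
     = 0.193 / 0.556 = 0.347122… → 0.347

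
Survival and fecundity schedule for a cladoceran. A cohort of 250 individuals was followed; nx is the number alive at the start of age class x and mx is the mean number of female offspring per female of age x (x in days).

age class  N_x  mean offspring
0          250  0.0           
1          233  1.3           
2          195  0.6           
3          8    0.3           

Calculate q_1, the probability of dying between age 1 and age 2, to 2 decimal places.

0.16

lx = nx/n0 = nx/250: 1, 0.932, 0.78, 0.032
q_1 = (l_1 − l_2) / l_1 = (0.932 − 0.78) / 0.932
     = 0.152 / 0.932 = 0.16309… → 0.16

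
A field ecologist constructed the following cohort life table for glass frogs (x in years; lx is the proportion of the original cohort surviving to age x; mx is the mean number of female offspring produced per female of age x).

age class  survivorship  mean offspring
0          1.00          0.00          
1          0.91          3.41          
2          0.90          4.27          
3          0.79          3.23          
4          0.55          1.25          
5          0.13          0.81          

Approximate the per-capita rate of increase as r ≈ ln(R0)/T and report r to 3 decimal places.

R0 = Σ lx·mx = 0 + 3.1031 + 3.843 + 2.5517 + 0.6875 + 0.1053 = 10.2906
Σ x·lx·mx = 21.7207; T = 21.7207/10.2906 = 2.11073…
r ≈ ln(R0)/T = ln(10.2906)/2.11073… = 1.10447… → 1.104

1.104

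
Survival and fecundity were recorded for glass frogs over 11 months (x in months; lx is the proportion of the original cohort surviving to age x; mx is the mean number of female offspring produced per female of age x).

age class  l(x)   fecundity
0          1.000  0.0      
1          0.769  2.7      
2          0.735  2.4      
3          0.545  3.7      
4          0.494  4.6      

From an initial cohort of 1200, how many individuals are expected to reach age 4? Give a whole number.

Expected survivors = N0 · l_4 = 1200 × 0.494 = 592.8 → 593

593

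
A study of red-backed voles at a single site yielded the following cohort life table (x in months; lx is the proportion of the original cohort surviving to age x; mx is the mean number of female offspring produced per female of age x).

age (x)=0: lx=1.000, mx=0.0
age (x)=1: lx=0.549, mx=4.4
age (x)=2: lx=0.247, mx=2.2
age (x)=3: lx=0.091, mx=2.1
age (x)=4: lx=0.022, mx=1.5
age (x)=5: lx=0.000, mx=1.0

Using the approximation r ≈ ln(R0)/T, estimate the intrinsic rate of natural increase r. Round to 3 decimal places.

0.876

R0 = Σ lx·mx = 0 + 2.4156 + 0.5434 + 0.1911 + 0.033 + 0 = 3.1831
Σ x·lx·mx = 4.2077; T = 4.2077/3.1831 = 1.32189…
r ≈ ln(R0)/T = ln(3.1831)/1.32189… = 0.87591… → 0.876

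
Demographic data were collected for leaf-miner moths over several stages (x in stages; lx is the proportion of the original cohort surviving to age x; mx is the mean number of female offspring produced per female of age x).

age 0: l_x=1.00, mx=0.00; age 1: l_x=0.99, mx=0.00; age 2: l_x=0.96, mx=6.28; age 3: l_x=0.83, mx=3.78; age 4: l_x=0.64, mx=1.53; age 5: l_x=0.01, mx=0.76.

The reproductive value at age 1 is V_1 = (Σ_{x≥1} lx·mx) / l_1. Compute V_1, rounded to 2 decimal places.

lx·mx for x ≥ 1: 0, 6.0288, 3.1374, 0.9792, 0.0076 → sum = 10.153
V_1 = 10.153 / l_1 = 10.153 / 0.99 = 10.255556… → 10.26

10.26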